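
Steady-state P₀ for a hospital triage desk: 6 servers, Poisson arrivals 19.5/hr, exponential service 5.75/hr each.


a = λ/μ = 19.5/5.75 = 3.3913; ρ = a/c = 0.5652
Σ_{k=0}^{5} a^k/k! (terms k=0..5) = 1.00000 + 3.39130 + 5.75047 + 6.50053 + 5.51132 + 3.73811 = 25.89175
Tail: a^6/(6!(1−ρ)) = 1521.25003/(720·0.4348) = 4.85955
P₀ = 1/(25.89175 + 4.85955) = 1/30.75130 = 0.032519

Final: 0.032519


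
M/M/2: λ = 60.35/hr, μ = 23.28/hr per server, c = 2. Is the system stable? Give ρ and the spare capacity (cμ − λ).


Total capacity cμ = 2·23.28 = 46.56/hr
ρ = λ/(cμ) = 60.35/46.56 = 1.2962
Stable ⇔ ρ < 1: NO
Spare capacity = cμ − λ = 46.56 − 60.35 = -13.79/hr

Final: ρ = 1.2962; unstable; margin = -13.79/hr


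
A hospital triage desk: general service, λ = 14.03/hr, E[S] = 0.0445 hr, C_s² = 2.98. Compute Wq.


ρ = λ·E[S] = 14.03·0.0445 = 0.6243
E[S²] = E[S]²(1+C_s²) = 0.0445²·(1+2.98) = 0.007881
Wq = λ·E[S²]/(2(1−ρ)) = 14.03·0.007881/(2·0.3757) = 0.14717 hr

Final: 0.14717 hr


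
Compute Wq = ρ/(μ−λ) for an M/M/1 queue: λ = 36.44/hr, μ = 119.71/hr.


ρ = 36.44/119.71 = 0.3044
Wq = ρ/(μ−λ) = 0.3044/(119.71 − 36.44) = 0.3044/83.27 = 0.003656 hr

Final: 0.003656 hr


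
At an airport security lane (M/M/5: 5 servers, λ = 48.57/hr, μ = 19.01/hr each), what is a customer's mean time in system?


a = 2.5550; ρ = 0.5110; P₀ = 0.075588
Lq = P₀·a^c·ρ/(c!(1−ρ)²) = 0.14655
Wq = Lq/λ = 0.14655/48.57 = 0.003017 hr
W = Wq + 1/μ = 0.003017 + 0.05260 = 0.05562 hr

Final: 0.05562 hr


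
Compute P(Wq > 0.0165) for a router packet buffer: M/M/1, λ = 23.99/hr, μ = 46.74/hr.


ρ = 23.99/46.74 = 0.5133
P(Wq > t) = ρ·e^{−(μ−λ)t} = 0.5133·e^{−0.3754}
= 0.5133·0.687032 = 0.352629

Final: 0.352629


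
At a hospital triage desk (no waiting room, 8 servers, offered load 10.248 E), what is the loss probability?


B(c,a) = (a^c/c!) / Σ_{k=0}^{c} a^k/k!
a^8/8! = 3017.118796
Σ terms (k=0..8): 1.00000 + 10.24800 + 52.51075 + 179.37673 + 459.56318 + 941.92069 + 1608.80054 + 2355.28399 + 3017.11880 = 8625.822685
B = 3017.118796/8625.822685 = 0.349778

Final: 0.349778


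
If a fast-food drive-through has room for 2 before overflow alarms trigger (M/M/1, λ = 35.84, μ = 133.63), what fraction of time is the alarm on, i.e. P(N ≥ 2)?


ρ = 35.84/133.63 = 0.2682
P(N ≥ n) = ρ^n = 0.2682^2 = 0.071933

Final: 0.071933


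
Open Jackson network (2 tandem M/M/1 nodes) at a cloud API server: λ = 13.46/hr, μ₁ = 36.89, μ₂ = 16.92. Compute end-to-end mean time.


Each node sees arrival rate λ = 13.46/hr (tandem ⇒ throughput preserved).
W₁ = 1/(μ₁−λ) = 1/(36.89−13.46) = 0.04268 hr
W₂ = 1/(μ₂−λ) = 1/(16.92−13.46) = 0.28902 hr
W_total = W₁ + W₂ = 0.04268 + 0.28902 = 0.33170 hr

Final: 0.33170 hr


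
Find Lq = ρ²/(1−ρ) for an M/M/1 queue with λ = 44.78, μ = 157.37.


ρ = 44.78/157.37 = 0.2846
Lq = ρ²/(1−ρ) = 0.08097/0.7154 = 0.1132

Final: 0.1132


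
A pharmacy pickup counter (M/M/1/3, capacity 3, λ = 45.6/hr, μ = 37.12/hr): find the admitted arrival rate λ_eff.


ρ = 1.2284; P_K = (1−ρ)ρ^3/(1−ρ^4) = 0.331553
λ_eff = λ(1 − P_K) = 45.6·(1 − 0.331553) = 45.6·0.668447 = 30.4812 /hr

Final: 30.4812 /hr


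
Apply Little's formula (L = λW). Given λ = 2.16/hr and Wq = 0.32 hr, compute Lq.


Lq = λWq = 2.16·0.32 = 0.6912

Final: 0.6912


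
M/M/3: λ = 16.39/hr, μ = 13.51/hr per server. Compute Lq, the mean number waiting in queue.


a = λ/μ = 1.2132; ρ = a/3 = 0.4044
P₀ = 0.289963
Lq = P₀·a^c·ρ / (c!·(1−ρ)²) = 0.289963·1.78555·0.4044/(6·0.35475)
= 0.09837

Final: 0.09837


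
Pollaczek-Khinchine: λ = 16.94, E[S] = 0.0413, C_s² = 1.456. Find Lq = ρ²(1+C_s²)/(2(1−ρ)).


ρ = λ·E[S] = 16.94·0.0413 = 0.6996
Lq = ρ²(1+C_s²)/(2(1−ρ)) = 0.4895·(1+1.456)/(2·0.3004)
= 0.4895·2.4560/0.6008 = 2.00105

Final: 2.00105


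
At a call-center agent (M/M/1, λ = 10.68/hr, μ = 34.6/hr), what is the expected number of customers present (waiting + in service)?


ρ = λ/μ = 10.68/34.6 = 0.3087
L = ρ/(1−ρ) = 0.3087/(1 − 0.3087) = 0.3087/0.6913 = 0.4465

Final: 0.4465


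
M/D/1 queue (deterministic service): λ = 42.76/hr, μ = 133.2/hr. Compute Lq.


ρ = 42.76/133.2 = 0.3210
M/D/1: Lq = ρ²/(2(1−ρ)) = 0.1031/(2·0.6790) = 0.07589

Final: 0.07589


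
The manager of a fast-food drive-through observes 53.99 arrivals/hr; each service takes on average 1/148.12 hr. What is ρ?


ρ = λ/μ = 53.99/148.12 = 0.3645

Final: 0.3645


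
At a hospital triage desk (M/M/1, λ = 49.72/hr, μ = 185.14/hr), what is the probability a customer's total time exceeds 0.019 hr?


W ~ Exponential(μ−λ) for M/M/1.
μ − λ = 185.14 − 49.72 = 135.4200
P(W > t) = e^{−(μ−λ)t} = e^{−2.5730} = 0.076308

Final: 0.076308


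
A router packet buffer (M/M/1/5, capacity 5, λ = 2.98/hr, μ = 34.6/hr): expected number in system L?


ρ = 2.98/34.6 = 0.08613
L = ρ[1 − (K+1)ρ^K + Kρ^(K+1)] / [(1−ρ)(1−ρ^(K+1))]
Numerator: 0.08613·(1 − 6·0.000004739 + 5·0.0000004082) = 0.086125
Denominator: (0.9139)·(1.000000) = 0.913872
L = 0.086125/0.913872 = 0.09424

Final: 0.09424


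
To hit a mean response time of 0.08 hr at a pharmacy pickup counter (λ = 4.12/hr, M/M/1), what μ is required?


W = 1/(μ−λ) ⇒ μ − λ = 1/W = 1/0.08 = 12.5000
μ = λ + 1/W = 4.12 + 12.5000 = 16.6200 per hr

Final: 16.6200 /hr


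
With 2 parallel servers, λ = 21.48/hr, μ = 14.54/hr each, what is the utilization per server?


ρ = λ/(cμ) = 21.48/(2·14.54) = 21.48/29.08 = 0.7387

Final: 0.7387


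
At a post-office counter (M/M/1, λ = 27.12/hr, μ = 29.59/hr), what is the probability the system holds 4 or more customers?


ρ = 27.12/29.59 = 0.9165
P(N ≥ n) = ρ^n = 0.9165^4 = 0.705633

Final: 0.705633


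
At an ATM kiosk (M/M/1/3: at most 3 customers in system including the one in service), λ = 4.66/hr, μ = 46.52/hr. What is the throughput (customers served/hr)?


ρ = 0.1002; P_K = (1−ρ)ρ^3/(1−ρ^4) = 0.0009046
λ_eff = λ(1 − P_K) = 4.66·(1 − 0.0009046) = 4.66·0.999095 = 4.6558 /hr

Final: 4.6558 /hr


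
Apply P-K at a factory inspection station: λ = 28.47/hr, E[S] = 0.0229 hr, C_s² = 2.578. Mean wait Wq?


ρ = λ·E[S] = 28.47·0.0229 = 0.6520
E[S²] = E[S]²(1+C_s²) = 0.0229²·(1+2.578) = 0.001876
Wq = λ·E[S²]/(2(1−ρ)) = 28.47·0.001876/(2·0.3480) = 0.07674 hr

Final: 0.07674 hr


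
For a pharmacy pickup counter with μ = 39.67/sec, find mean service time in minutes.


Mean service time = 1/μ = 1/39.67 second = 0.02521 second
In minutes: 0.02521 × 0.0166667 = 0.0004201 min

Final: 0.0004201 min


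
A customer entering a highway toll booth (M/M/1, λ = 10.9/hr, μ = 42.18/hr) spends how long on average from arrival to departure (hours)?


W = 1/(μ−λ) = 1/(42.18 − 10.9) = 1/31.28 = 0.03197 hr

Final: 0.03197 hr


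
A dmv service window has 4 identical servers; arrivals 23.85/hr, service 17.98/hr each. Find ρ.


ρ = λ/(cμ) = 23.85/(4·17.98) = 23.85/71.92 = 0.3316

Final: 0.3316


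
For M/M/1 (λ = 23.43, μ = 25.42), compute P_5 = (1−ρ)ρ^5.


ρ = 23.43/25.42 = 0.9217
P_n = (1−ρ)·ρ^n = (1 − 0.9217)·0.9217^5 = 0.07828·0.665248 = 0.052079

Final: 0.052079


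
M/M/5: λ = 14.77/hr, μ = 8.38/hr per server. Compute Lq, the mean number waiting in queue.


a = λ/μ = 1.7625; ρ = a/5 = 0.3525
P₀ = 0.170959
Lq = P₀·a^c·ρ / (c!·(1−ρ)²) = 0.170959·17.00914·0.3525/(120·0.41925)
= 0.02037

Final: 0.02037


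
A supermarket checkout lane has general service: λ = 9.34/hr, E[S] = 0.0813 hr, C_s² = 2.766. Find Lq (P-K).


ρ = λ·E[S] = 9.34·0.0813 = 0.7593
Lq = ρ²(1+C_s²)/(2(1−ρ)) = 0.5766·(1+2.766)/(2·0.2407)
= 0.5766·3.7660/0.4813 = 4.51154

Final: 4.51154


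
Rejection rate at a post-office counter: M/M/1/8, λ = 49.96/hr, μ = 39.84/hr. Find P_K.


ρ = λ/μ = 49.96/39.84 = 1.2540
P_K = (1−ρ)ρ^K/(1−ρ^(K+1)) = (-0.2540·6.115399)/(1 − 7.668809)
= -1.553410/-6.668809 = 0.232937

Final: 0.232937


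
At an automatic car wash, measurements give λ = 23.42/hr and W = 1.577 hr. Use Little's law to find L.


L = λW = 23.42·1.577 = 36.9333

Final: 36.9333


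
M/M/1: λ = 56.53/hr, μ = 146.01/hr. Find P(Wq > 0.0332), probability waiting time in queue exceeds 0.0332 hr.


ρ = 56.53/146.01 = 0.3872
P(Wq > t) = ρ·e^{−(μ−λ)t} = 0.3872·e^{−2.9707}
= 0.3872·0.051266 = 0.019848

Final: 0.019848


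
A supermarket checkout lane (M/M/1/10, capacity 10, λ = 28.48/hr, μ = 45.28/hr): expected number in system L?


ρ = 28.48/45.28 = 0.6290
L = ρ[1 − (K+1)ρ^K + Kρ^(K+1)] / [(1−ρ)(1−ρ^(K+1))]
Numerator: 0.6290·(1 − 11·0.009690 + 10·0.006095) = 0.600267
Denominator: (0.3710)·(0.993905) = 0.368763
L = 0.600267/0.368763 = 1.6278

Final: 1.6278


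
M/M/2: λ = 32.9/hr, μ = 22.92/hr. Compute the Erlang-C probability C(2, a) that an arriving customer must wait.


a = λ/μ = 1.4354; ρ = a/2 = 0.7177
P₀ = 0.164338 (from M/M/c formula)
C(c,a) = [a^c/(c!(1−ρ))]·P₀ = [2.06045/(2·0.2823)]·0.164338
= 3.64958·0.164338 = 0.599766

Final: 0.599766


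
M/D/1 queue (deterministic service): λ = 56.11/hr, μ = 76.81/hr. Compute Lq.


ρ = 56.11/76.81 = 0.7305
M/D/1: Lq = ρ²/(2(1−ρ)) = 0.5336/(2·0.2695) = 0.99006

Final: 0.99006


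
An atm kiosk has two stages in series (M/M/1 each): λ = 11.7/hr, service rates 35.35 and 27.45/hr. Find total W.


Each node sees arrival rate λ = 11.7/hr (tandem ⇒ throughput preserved).
W₁ = 1/(μ₁−λ) = 1/(35.35−11.7) = 0.04228 hr
W₂ = 1/(μ₂−λ) = 1/(27.45−11.7) = 0.06349 hr
W_total = W₁ + W₂ = 0.04228 + 0.06349 = 0.10578 hr

Final: 0.10578 hr


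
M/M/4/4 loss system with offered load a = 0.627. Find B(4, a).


B(c,a) = (a^c/c!) / Σ_{k=0}^{c} a^k/k!
a^4/4! = 0.006440
Σ terms (k=0..4): 1.00000 + 0.62700 + 0.19656 + 0.04108 + 0.006440 = 1.871086
B = 0.006440/1.871086 = 0.003442

Final: 0.003442


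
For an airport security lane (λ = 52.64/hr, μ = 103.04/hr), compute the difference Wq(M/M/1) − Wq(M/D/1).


ρ = 52.64/103.04 = 0.5109
Wq(M/M/1) = ρ/(μ−λ) = 0.5109/50.40 = 0.01014 hr
Wq(M/D/1) = ρ/(2(μ−λ)) = 0.005068 hr
Savings = 0.01014 − 0.005068 = 0.005068 hr

Final: 0.005068 hr


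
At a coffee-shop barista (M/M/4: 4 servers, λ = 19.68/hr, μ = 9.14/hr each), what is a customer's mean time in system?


a = 2.1532; ρ = 0.5383; P₀ = 0.110196
Lq = P₀·a^c·ρ/(c!(1−ρ)²) = 0.24921
Wq = Lq/λ = 0.24921/19.68 = 0.01266 hr
W = Wq + 1/μ = 0.01266 + 0.10941 = 0.12207 hr

Final: 0.12207 hr


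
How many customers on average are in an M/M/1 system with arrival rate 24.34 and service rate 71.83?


ρ = λ/μ = 24.34/71.83 = 0.3389
L = ρ/(1−ρ) = 0.3389/(1 − 0.3389) = 0.3389/0.6611 = 0.5125

Final: 0.5125


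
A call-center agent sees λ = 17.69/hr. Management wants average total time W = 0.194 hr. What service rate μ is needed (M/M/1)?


W = 1/(μ−λ) ⇒ μ − λ = 1/W = 1/0.194 = 5.1546
μ = λ + 1/W = 17.69 + 5.1546 = 22.8446 per hr

Final: 22.8446 /hr


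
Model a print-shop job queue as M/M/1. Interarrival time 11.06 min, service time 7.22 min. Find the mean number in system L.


λ = 60/11.06 = 5.4250 /hr
μ = 60/7.22 = 8.3102 /hr
ρ = λ/μ = 5.4250/8.3102 = 0.6528
L = ρ/(1−ρ) = 0.6528/0.3472 = 1.8802

Final: 1.8802


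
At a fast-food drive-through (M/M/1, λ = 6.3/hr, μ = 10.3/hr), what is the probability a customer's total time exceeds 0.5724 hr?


W ~ Exponential(μ−λ) for M/M/1.
μ − λ = 10.3 − 6.3 = 4.0000
P(W > t) = e^{−(μ−λ)t} = e^{−2.2896} = 0.101307

Final: 0.101307


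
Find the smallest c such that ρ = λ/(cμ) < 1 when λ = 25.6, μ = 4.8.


Stability requires cμ > λ ⇔ c > λ/μ.
λ/μ = 25.6/4.8 = 5.3333
Minimum integer c = ⌊5.3333⌋ + 1 = 6
Check: 6·4.8 = 28.80 > 25.6, while 5·4.8 = 24.00 ≤ 25.6

Final: 6 servers


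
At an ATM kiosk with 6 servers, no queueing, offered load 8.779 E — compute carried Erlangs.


B(6,8.779) = 0.429914 (Erlang-B)
Carried load = a(1 − B) = 8.779·(1 − 0.429914) = 8.779·0.570086 = 5.0048 E

Final: 5.0048 Erlangs


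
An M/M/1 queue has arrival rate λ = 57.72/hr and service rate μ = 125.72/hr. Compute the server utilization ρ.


ρ = λ/μ = 57.72/125.72 = 0.4591

Final: 0.4591


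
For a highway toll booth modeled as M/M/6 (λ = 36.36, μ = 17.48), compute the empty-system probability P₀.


a = λ/μ = 36.36/17.48 = 2.0801; ρ = a/c = 0.3467
Σ_{k=0}^{5} a^k/k! (terms k=0..5) = 1.00000 + 2.08009 + 2.16339 + 1.50002 + 0.78004 + 0.32451 = 7.84805
Tail: a^6/(6!(1−ρ)) = 81.00180/(720·0.6533) = 0.17220
P₀ = 1/(7.84805 + 0.17220) = 1/8.02026 = 0.124684

Final: 0.124684


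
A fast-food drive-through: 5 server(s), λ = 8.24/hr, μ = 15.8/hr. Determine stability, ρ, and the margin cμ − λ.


Total capacity cμ = 5·15.8 = 79.00/hr
ρ = λ/(cμ) = 8.24/79.00 = 0.1043
Stable ⇔ ρ < 1: YES
Spare capacity = cμ − λ = 79.00 − 8.24 = 70.76/hr

Final: ρ = 0.1043; stable; margin = 70.76/hr


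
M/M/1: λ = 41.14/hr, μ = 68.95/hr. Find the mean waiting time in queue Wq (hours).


ρ = 41.14/68.95 = 0.5967
Wq = ρ/(μ−λ) = 0.5967/(68.95 − 41.14) = 0.5967/27.81 = 0.02146 hr

Final: 0.02146 hr


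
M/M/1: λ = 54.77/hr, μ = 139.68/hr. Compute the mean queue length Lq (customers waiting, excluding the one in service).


ρ = 54.77/139.68 = 0.3921
Lq = ρ²/(1−ρ) = 0.1538/0.6079 = 0.2529

Final: 0.2529


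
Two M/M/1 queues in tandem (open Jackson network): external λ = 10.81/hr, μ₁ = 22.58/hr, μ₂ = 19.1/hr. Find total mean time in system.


Each node sees arrival rate λ = 10.81/hr (tandem ⇒ throughput preserved).
W₁ = 1/(μ₁−λ) = 1/(22.58−10.81) = 0.08496 hr
W₂ = 1/(μ₂−λ) = 1/(19.1−10.81) = 0.12063 hr
W_total = W₁ + W₂ = 0.08496 + 0.12063 = 0.20559 hr

Final: 0.20559 hr


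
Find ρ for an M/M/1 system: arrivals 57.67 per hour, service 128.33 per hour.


ρ = λ/μ = 57.67/128.33 = 0.4494

Final: 0.4494


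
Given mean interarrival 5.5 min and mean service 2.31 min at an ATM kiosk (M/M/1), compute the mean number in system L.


λ = 60/5.5 = 10.9091 /hr
μ = 60/2.31 = 25.9740 /hr
ρ = λ/μ = 10.9091/25.9740 = 0.4200
L = ρ/(1−ρ) = 0.4200/0.5800 = 0.7241

Final: 0.7241


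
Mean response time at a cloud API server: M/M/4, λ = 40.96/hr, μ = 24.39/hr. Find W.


a = 1.6794; ρ = 0.4198; P₀ = 0.183480
Lq = P₀·a^c·ρ/(c!(1−ρ)²) = 0.07585
Wq = Lq/λ = 0.07585/40.96 = 0.001852 hr
W = Wq + 1/μ = 0.001852 + 0.04100 = 0.04285 hr

Final: 0.04285 hr


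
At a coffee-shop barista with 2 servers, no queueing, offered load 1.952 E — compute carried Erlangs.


B(2,1.952) = 0.392236 (Erlang-B)
Carried load = a(1 − B) = 1.952·(1 − 0.392236) = 1.952·0.607764 = 1.1864 E

Final: 1.1864 Erlangs


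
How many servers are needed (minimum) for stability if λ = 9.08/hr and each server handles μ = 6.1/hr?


Stability requires cμ > λ ⇔ c > λ/μ.
λ/μ = 9.08/6.1 = 1.4885
Minimum integer c = ⌊1.4885⌋ + 1 = 2
Check: 2·6.1 = 12.20 > 9.08, while 1·6.1 = 6.10 ≤ 9.08

Final: 2 servers


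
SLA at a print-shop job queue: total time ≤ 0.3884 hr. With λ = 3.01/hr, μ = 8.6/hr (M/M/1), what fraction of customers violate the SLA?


W ~ Exponential(μ−λ) for M/M/1.
μ − λ = 8.6 − 3.01 = 5.5900
P(W > t) = e^{−(μ−λ)t} = e^{−2.1712} = 0.114046

Final: 0.114046


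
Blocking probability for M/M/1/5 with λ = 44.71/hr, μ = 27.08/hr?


ρ = λ/μ = 44.71/27.08 = 1.6510
P_K = (1−ρ)ρ^K/(1−ρ^(K+1)) = (-0.6510·12.268177)/(1 − 20.255178)
= -7.987000/-19.255178 = 0.414798

Final: 0.414798


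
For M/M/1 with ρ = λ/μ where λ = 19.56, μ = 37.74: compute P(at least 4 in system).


ρ = 19.56/37.74 = 0.5183
P(N ≥ n) = ρ^n = 0.5183^4 = 0.072155

Final: 0.072155


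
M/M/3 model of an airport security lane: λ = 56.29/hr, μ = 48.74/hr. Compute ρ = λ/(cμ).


ρ = λ/(cμ) = 56.29/(3·48.74) = 56.29/146.22 = 0.3850

Final: 0.3850


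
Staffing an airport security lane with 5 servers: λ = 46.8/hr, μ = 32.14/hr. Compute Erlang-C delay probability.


a = λ/μ = 1.4561; ρ = a/5 = 0.2912
P₀ = 0.232821 (from M/M/c formula)
C(c,a) = [a^c/(c!(1−ρ))]·P₀ = [6.54636/(120·0.7088)]·0.232821
= 0.07697·0.232821 = 0.017920

Final: 0.017920


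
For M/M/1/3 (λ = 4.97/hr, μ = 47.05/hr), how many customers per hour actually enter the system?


ρ = 0.1056; P_K = (1−ρ)ρ^3/(1−ρ^4) = 0.001054
λ_eff = λ(1 − P_K) = 4.97·(1 − 0.001054) = 4.97·0.998946 = 4.9648 /hr

Final: 4.9648 /hr


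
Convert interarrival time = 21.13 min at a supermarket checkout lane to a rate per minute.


λ = 1/(interarrival time) in consistent units.
1 minute = 1 min, so λ = 1/21.13 = 0.04733 per minute

Final: 0.04733 /min


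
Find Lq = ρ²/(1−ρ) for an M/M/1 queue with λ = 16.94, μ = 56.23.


ρ = 16.94/56.23 = 0.3013
Lq = ρ²/(1−ρ) = 0.09076/0.6987 = 0.1299

Final: 0.1299


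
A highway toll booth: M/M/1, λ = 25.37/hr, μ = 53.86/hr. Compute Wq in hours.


ρ = 25.37/53.86 = 0.4710
Wq = ρ/(μ−λ) = 0.4710/(53.86 − 25.37) = 0.4710/28.49 = 0.01653 hr

Final: 0.01653 hr


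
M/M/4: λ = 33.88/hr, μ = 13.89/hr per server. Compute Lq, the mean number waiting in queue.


a = λ/μ = 2.4392; ρ = a/4 = 0.6098
P₀ = 0.079288
Lq = P₀·a^c·ρ / (c!·(1−ρ)²) = 0.079288·35.39685·0.6098/(24·0.15226)
= 0.46833

Final: 0.46833


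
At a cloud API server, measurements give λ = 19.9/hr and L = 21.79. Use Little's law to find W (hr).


W = L/λ = 21.79/19.9 = 1.0950 hr

Final: 1.0950 hr


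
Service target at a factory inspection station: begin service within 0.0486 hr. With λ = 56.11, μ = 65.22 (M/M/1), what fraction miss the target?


ρ = 56.11/65.22 = 0.8603
P(Wq > t) = ρ·e^{−(μ−λ)t} = 0.8603·e^{−0.4427}
= 0.8603·0.642270 = 0.552557

Final: 0.552557


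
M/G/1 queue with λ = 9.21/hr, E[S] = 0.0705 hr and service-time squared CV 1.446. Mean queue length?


ρ = λ·E[S] = 9.21·0.0705 = 0.6493
Lq = ρ²(1+C_s²)/(2(1−ρ)) = 0.4216·(1+1.446)/(2·0.3507)
= 0.4216·2.4460/0.7014 = 1.47026

Final: 1.47026


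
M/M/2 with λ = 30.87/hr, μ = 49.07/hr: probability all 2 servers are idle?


a = λ/μ = 30.87/49.07 = 0.6291; ρ = a/c = 0.3146
Σ_{k=0}^{1} a^k/k! (terms k=0..1) = 1.00000 + 0.62910 = 1.62910
Tail: a^2/(2!(1−ρ)) = 0.39577/(2·0.6854) = 0.28869
P₀ = 1/(1.62910 + 0.28869) = 1/1.91779 = 0.521432

Final: 0.521432


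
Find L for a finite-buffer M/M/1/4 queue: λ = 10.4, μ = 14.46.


ρ = 10.4/14.46 = 0.7192
L = ρ[1 − (K+1)ρ^K + Kρ^(K+1)] / [(1−ρ)(1−ρ^(K+1))]
Numerator: 0.7192·(1 − 5·0.267584 + 4·0.192453) = 0.310628
Denominator: (0.2808)·(0.807547) = 0.226739
L = 0.310628/0.226739 = 1.3700

Final: 1.3700


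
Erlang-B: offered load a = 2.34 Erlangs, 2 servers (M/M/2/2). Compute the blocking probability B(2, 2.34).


B(c,a) = (a^c/c!) / Σ_{k=0}^{c} a^k/k!
a^2/2! = 2.737800
Σ terms (k=0..2): 1.00000 + 2.34000 + 2.73780 = 6.077800
B = 2.737800/6.077800 = 0.450459

Final: 0.450459


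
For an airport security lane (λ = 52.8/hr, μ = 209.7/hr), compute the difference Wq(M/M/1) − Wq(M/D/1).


ρ = 52.8/209.7 = 0.2518
Wq(M/M/1) = ρ/(μ−λ) = 0.2518/156.90 = 0.001605 hr
Wq(M/D/1) = ρ/(2(μ−λ)) = 0.0008024 hr
Savings = 0.001605 − 0.0008024 = 0.0008024 hr

Final: 0.0008024 hr


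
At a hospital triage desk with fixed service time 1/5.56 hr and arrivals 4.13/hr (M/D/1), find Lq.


ρ = 4.13/5.56 = 0.7428
M/D/1: Lq = ρ²/(2(1−ρ)) = 0.5518/(2·0.2572) = 1.07265

Final: 1.07265


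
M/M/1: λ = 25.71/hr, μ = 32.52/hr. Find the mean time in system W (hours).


W = 1/(μ−λ) = 1/(32.52 − 25.71) = 1/6.81 = 0.1468 hr

Final: 0.1468 hr


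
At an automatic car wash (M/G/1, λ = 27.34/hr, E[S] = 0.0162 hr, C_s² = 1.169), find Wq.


ρ = λ·E[S] = 27.34·0.0162 = 0.4429
E[S²] = E[S]²(1+C_s²) = 0.0162²·(1+1.169) = 0.0005692
Wq = λ·E[S²]/(2(1−ρ)) = 27.34·0.0005692/(2·0.5571) = 0.01397 hr

Final: 0.01397 hr


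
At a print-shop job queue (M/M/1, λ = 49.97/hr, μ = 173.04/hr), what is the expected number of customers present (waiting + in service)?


ρ = λ/μ = 49.97/173.04 = 0.2888
L = ρ/(1−ρ) = 0.2888/(1 − 0.2888) = 0.2888/0.7112 = 0.4060

Final: 0.4060


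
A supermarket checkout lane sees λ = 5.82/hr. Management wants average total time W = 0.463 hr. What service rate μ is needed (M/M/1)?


W = 1/(μ−λ) ⇒ μ − λ = 1/W = 1/0.463 = 2.1598
μ = λ + 1/W = 5.82 + 2.1598 = 7.9798 per hr

Final: 7.9798 /hr


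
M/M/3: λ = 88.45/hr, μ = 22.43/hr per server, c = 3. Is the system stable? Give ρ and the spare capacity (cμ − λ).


Total capacity cμ = 3·22.43 = 67.29/hr
ρ = λ/(cμ) = 88.45/67.29 = 1.3145
Stable ⇔ ρ < 1: NO
Spare capacity = cμ − λ = 67.29 − 88.45 = -21.16/hr

Final: ρ = 1.3145; unstable; margin = -21.16/hr


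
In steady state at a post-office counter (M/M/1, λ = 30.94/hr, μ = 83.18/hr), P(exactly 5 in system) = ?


ρ = 30.94/83.18 = 0.3720
P_n = (1−ρ)·ρ^n = (1 − 0.3720)·0.3720^5 = 0.6280·0.007120 = 0.004472

Final: 0.004472


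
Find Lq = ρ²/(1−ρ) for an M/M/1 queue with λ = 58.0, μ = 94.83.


ρ = 58.0/94.83 = 0.6116
Lq = ρ²/(1−ρ) = 0.3741/0.3884 = 0.9632

Final: 0.9632


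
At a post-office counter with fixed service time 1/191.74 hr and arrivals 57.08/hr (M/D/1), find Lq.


ρ = 57.08/191.74 = 0.2977
M/D/1: Lq = ρ²/(2(1−ρ)) = 0.08862/(2·0.7023) = 0.06309

Final: 0.06309


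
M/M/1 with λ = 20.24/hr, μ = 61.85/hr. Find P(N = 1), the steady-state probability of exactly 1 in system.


ρ = 20.24/61.85 = 0.3272
P_n = (1−ρ)·ρ^n = (1 − 0.3272)·0.3272^1 = 0.6728·0.327243 = 0.220155

Final: 0.220155


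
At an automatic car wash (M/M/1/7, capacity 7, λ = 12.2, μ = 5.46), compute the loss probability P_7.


ρ = λ/μ = 12.2/5.46 = 2.2344
P_K = (1−ρ)ρ^K/(1−ρ^(K+1)) = (-1.2344·278.080359)/(1 − 621.351718)
= -343.271359/-620.351718 = 0.553350

Final: 0.553350


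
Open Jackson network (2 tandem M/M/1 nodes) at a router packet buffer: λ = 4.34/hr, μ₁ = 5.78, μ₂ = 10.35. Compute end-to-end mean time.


Each node sees arrival rate λ = 4.34/hr (tandem ⇒ throughput preserved).
W₁ = 1/(μ₁−λ) = 1/(5.78−4.34) = 0.69444 hr
W₂ = 1/(μ₂−λ) = 1/(10.35−4.34) = 0.16639 hr
W_total = W₁ + W₂ = 0.69444 + 0.16639 = 0.86083 hr

Final: 0.86083 hr


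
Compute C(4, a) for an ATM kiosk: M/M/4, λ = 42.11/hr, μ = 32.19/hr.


a = λ/μ = 1.3082; ρ = a/4 = 0.3270
P₀ = 0.268943 (from M/M/c formula)
C(c,a) = [a^c/(c!(1−ρ))]·P₀ = [2.92858/(24·0.6730)]·0.268943
= 0.18133·0.268943 = 0.048766

Final: 0.048766


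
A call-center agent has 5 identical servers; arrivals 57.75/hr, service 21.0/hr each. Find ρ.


ρ = λ/(cμ) = 57.75/(5·21.0) = 57.75/105.00 = 0.5500

Final: 0.5500


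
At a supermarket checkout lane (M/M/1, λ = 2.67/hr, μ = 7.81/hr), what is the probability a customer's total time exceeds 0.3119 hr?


W ~ Exponential(μ−λ) for M/M/1.
μ − λ = 7.81 − 2.67 = 5.1400
P(W > t) = e^{−(μ−λ)t} = e^{−1.6032} = 0.201258

Final: 0.201258


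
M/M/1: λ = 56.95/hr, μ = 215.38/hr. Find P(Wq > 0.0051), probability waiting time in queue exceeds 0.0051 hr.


ρ = 56.95/215.38 = 0.2644
P(Wq > t) = ρ·e^{−(μ−λ)t} = 0.2644·e^{−0.8080}
= 0.2644·0.445752 = 0.117864

Final: 0.117864


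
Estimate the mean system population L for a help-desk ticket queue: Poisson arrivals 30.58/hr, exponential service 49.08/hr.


ρ = λ/μ = 30.58/49.08 = 0.6231
L = ρ/(1−ρ) = 0.6231/(1 − 0.6231) = 0.6231/0.3769 = 1.6530

Final: 1.6530


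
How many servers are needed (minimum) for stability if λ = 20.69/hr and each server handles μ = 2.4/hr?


Stability requires cμ > λ ⇔ c > λ/μ.
λ/μ = 20.69/2.4 = 8.6208
Minimum integer c = ⌊8.6208⌋ + 1 = 9
Check: 9·2.4 = 21.60 > 20.69, while 8·2.4 = 19.20 ≤ 20.69

Final: 9 servers


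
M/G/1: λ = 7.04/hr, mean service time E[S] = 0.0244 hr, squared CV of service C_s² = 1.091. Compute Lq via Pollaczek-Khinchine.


ρ = λ·E[S] = 7.04·0.0244 = 0.1718
Lq = ρ²(1+C_s²)/(2(1−ρ)) = 0.02951·(1+1.091)/(2·0.8282)
= 0.02951·2.0910/1.6564 = 0.03725

Final: 0.03725


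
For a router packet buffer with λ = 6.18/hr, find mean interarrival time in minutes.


Mean interarrival time = 1/λ = 1/6.18 hour = 0.16181 hour
In minutes: 0.16181 × 60 = 9.7087 min

Final: 9.7087 min


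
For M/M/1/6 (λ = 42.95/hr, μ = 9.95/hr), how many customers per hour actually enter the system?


ρ = 4.3166; P_K = (1−ρ)ρ^6/(1−ρ^7) = 0.768363
λ_eff = λ(1 − P_K) = 42.95·(1 − 0.768363) = 42.95·0.231637 = 9.9488 /hr

Final: 9.9488 /hr


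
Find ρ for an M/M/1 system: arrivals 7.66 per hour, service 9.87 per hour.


ρ = λ/μ = 7.66/9.87 = 0.7761

Final: 0.7761


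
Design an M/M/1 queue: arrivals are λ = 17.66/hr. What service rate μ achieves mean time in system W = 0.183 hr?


W = 1/(μ−λ) ⇒ μ − λ = 1/W = 1/0.183 = 5.4645
μ = λ + 1/W = 17.66 + 5.4645 = 23.1245 per hr

Final: 23.1245 /hr


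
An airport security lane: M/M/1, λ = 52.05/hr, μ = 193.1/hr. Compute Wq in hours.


ρ = 52.05/193.1 = 0.2695
Wq = ρ/(μ−λ) = 0.2695/(193.1 − 52.05) = 0.2695/141.05 = 0.001911 hr

Final: 0.001911 hr


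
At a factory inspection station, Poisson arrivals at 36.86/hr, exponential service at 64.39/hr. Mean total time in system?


W = 1/(μ−λ) = 1/(64.39 − 36.86) = 1/27.53 = 0.03632 hr

Final: 0.03632 hr


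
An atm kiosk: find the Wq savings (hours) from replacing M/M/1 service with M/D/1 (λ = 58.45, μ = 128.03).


ρ = 58.45/128.03 = 0.4565
Wq(M/M/1) = ρ/(μ−λ) = 0.4565/69.58 = 0.006561 hr
Wq(M/D/1) = ρ/(2(μ−λ)) = 0.003281 hr
Savings = 0.006561 − 0.003281 = 0.003281 hr

Final: 0.003281 hr


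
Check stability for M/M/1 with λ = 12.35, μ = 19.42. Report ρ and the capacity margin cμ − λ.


Total capacity cμ = 1·19.42 = 19.42/hr
ρ = λ/(cμ) = 12.35/19.42 = 0.6359
Stable ⇔ ρ < 1: YES
Spare capacity = cμ − λ = 19.42 − 12.35 = 7.07/hr

Final: ρ = 0.6359; stable; margin = 7.07/hr


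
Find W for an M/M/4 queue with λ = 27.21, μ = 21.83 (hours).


a = 1.2464; ρ = 0.3116; P₀ = 0.286359
Lq = P₀·a^c·ρ/(c!(1−ρ)²) = 0.01894
Wq = Lq/λ = 0.01894/27.21 = 0.0006960 hr
W = Wq + 1/μ = 0.0006960 + 0.04581 = 0.04650 hr

Final: 0.04650 hr


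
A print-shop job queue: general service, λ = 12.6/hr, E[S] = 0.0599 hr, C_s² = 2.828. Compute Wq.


ρ = λ·E[S] = 12.6·0.0599 = 0.7547
E[S²] = E[S]²(1+C_s²) = 0.0599²·(1+2.828) = 0.013735
Wq = λ·E[S²]/(2(1−ρ)) = 12.6·0.013735/(2·0.2453) = 0.35281 hr

Final: 0.35281 hr


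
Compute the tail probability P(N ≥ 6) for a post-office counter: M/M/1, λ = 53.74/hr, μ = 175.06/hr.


ρ = 53.74/175.06 = 0.3070
P(N ≥ n) = ρ^n = 0.3070^6 = 0.0008369

Final: 0.0008369


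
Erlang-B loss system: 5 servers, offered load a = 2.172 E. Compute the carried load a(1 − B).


B(5,2.172) = 0.047011 (Erlang-B)
Carried load = a(1 − B) = 2.172·(1 − 0.047011) = 2.172·0.952989 = 2.0699 E

Final: 2.0699 Erlangs


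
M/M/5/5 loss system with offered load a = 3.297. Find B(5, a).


B(c,a) = (a^c/c!) / Σ_{k=0}^{c} a^k/k!
a^5/5! = 3.246486
Σ terms (k=0..5): 1.00000 + 3.29700 + 5.43510 + 5.97318 + 4.92339 + 3.24649 = 23.875163
B = 3.246486/23.875163 = 0.135978

Final: 0.135978


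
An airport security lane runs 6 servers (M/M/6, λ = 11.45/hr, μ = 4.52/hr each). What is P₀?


a = λ/μ = 11.45/4.52 = 2.5332; ρ = a/c = 0.4222
Σ_{k=0}^{5} a^k/k! (terms k=0..5) = 1.00000 + 2.53319 + 3.20852 + 2.70926 + 1.71576 + 0.86927 = 12.03599
Tail: a^6/(6!(1−ρ)) = 264.24228/(720·0.5778) = 0.63517
P₀ = 1/(12.03599 + 0.63517) = 1/12.67116 = 0.078919

Final: 0.078919


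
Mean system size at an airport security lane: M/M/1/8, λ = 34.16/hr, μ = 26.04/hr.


ρ = 34.16/26.04 = 1.3118
L = ρ[1 − (K+1)ρ^K + Kρ^(K+1)] / [(1−ρ)(1−ρ^(K+1))]
Numerator: 1.3118·(1 − 9·8.770312 + 8·11.505141) = 18.507684
Denominator: (-0.3118)·(-10.505141) = 3.275797
L = 18.507684/3.275797 = 5.6498

Final: 5.6498


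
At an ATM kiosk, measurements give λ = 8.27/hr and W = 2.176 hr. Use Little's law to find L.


L = λW = 8.27·2.176 = 17.9955

Final: 17.9955


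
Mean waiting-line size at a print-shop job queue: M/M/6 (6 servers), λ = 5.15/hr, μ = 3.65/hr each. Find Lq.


a = λ/μ = 1.4110; ρ = a/6 = 0.2352
P₀ = 0.243868
Lq = P₀·a^c·ρ / (c!·(1−ρ)²) = 0.243868·7.89017·0.2352/(720·0.58498)
= 0.001074

Final: 0.001074


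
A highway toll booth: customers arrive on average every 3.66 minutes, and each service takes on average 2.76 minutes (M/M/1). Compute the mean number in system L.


λ = 60/3.66 = 16.3934 /hr
μ = 60/2.76 = 21.7391 /hr
ρ = λ/μ = 16.3934/21.7391 = 0.7541
L = ρ/(1−ρ) = 0.7541/0.2459 = 3.0667

Final: 3.0667


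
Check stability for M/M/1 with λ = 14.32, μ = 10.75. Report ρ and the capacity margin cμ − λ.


Total capacity cμ = 1·10.75 = 10.75/hr
ρ = λ/(cμ) = 14.32/10.75 = 1.3321
Stable ⇔ ρ < 1: NO
Spare capacity = cμ − λ = 10.75 − 14.32 = -3.57/hr

Final: ρ = 1.3321; unstable; margin = -3.57/hr


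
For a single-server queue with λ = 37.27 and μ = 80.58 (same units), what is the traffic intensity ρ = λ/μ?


ρ = λ/μ = 37.27/80.58 = 0.4625

Final: 0.4625


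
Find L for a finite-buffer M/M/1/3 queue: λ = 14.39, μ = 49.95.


ρ = 14.39/49.95 = 0.2881
L = ρ[1 − (K+1)ρ^K + Kρ^(K+1)] / [(1−ρ)(1−ρ^(K+1))]
Numerator: 0.2881·(1 − 4·0.023910 + 3·0.006888) = 0.266489
Denominator: (0.7119)·(0.993112) = 0.707008
L = 0.266489/0.707008 = 0.3769

Final: 0.3769


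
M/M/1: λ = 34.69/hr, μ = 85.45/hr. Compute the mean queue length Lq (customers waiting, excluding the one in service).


ρ = 34.69/85.45 = 0.4060
Lq = ρ²/(1−ρ) = 0.1648/0.5940 = 0.2774

Final: 0.2774


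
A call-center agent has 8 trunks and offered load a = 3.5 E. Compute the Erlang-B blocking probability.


B(c,a) = (a^c/c!) / Σ_{k=0}^{c} a^k/k!
a^8/8! = 0.558501
Σ terms (k=0..8): 1.00000 + 3.50000 + 6.12500 + 7.14583 + 6.25260 + 4.37682 + 2.55315 + 1.27657 + 0.55850 = 32.788481
B = 0.558501/32.788481 = 0.017033

Final: 0.017033


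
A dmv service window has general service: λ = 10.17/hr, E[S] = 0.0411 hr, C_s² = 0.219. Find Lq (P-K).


ρ = λ·E[S] = 10.17·0.0411 = 0.4180
Lq = ρ²(1+C_s²)/(2(1−ρ)) = 0.1747·(1+0.219)/(2·0.5820)
= 0.1747·1.2190/1.1640 = 0.18296

Final: 0.18296


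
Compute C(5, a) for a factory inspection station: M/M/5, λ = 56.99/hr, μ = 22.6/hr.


a = λ/μ = 2.5217; ρ = a/5 = 0.5043
P₀ = 0.078292 (from M/M/c formula)
C(c,a) = [a^c/(c!(1−ρ))]·P₀ = [101.96499/(120·0.4957)]·0.078292
= 1.71428·0.078292 = 0.134214

Final: 0.134214


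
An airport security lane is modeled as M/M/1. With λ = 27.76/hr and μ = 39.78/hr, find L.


ρ = λ/μ = 27.76/39.78 = 0.6978
L = ρ/(1−ρ) = 0.6978/(1 − 0.6978) = 0.6978/0.3022 = 2.3095

Final: 2.3095


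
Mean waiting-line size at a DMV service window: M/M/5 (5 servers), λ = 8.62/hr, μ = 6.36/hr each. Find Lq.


a = λ/μ = 1.3553; ρ = a/5 = 0.2711
P₀ = 0.257621
Lq = P₀·a^c·ρ / (c!·(1−ρ)²) = 0.257621·4.57352·0.2711/(120·0.53134)
= 0.005009

Final: 0.005009


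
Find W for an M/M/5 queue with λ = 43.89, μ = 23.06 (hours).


a = 1.9033; ρ = 0.3807; P₀ = 0.148224
Lq = P₀·a^c·ρ/(c!(1−ρ)²) = 0.03062
Wq = Lq/λ = 0.03062/43.89 = 0.0006976 hr
W = Wq + 1/μ = 0.0006976 + 0.04337 = 0.04406 hr

Final: 0.04406 hr


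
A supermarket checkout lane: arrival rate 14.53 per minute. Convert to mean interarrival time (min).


Mean interarrival time = 1/λ = 1/14.53 minute = 0.06882 minute
In minutes: 0.06882 × 1 = 0.06882 min

Final: 0.06882 min


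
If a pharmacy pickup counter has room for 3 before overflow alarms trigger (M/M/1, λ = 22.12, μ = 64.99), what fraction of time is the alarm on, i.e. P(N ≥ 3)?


ρ = 22.12/64.99 = 0.3404
P(N ≥ n) = ρ^n = 0.3404^3 = 0.039429

Final: 0.039429


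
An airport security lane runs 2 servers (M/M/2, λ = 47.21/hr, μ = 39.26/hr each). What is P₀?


a = λ/μ = 47.21/39.26 = 1.2025; ρ = a/c = 0.6012
Σ_{k=0}^{1} a^k/k! (terms k=0..1) = 1.00000 + 1.20250 = 2.20250
Tail: a^2/(2!(1−ρ)) = 1.44600/(2·0.3988) = 1.81315
P₀ = 1/(2.20250 + 1.81315) = 1/4.01565 = 0.249026

Final: 0.249026


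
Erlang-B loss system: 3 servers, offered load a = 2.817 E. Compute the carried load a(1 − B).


B(3,2.817) = 0.323681 (Erlang-B)
Carried load = a(1 − B) = 2.817·(1 − 0.323681) = 2.817·0.676319 = 1.9052 E

Final: 1.9052 Erlangs


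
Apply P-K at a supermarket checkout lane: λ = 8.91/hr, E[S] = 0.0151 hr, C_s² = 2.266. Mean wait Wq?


ρ = λ·E[S] = 8.91·0.0151 = 0.1345
E[S²] = E[S]²(1+C_s²) = 0.0151²·(1+2.266) = 0.0007447
Wq = λ·E[S²]/(2(1−ρ)) = 8.91·0.0007447/(2·0.8655) = 0.003833 hr

Final: 0.003833 hr


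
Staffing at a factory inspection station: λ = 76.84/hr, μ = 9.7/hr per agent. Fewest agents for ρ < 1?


Stability requires cμ > λ ⇔ c > λ/μ.
λ/μ = 76.84/9.7 = 7.9216
Minimum integer c = ⌊7.9216⌋ + 1 = 8
Check: 8·9.7 = 77.60 > 76.84, while 7·9.7 = 67.90 ≤ 76.84

Final: 8 servers


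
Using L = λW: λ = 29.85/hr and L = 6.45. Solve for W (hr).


W = L/λ = 6.45/29.85 = 0.2161 hr

Final: 0.2161 hr


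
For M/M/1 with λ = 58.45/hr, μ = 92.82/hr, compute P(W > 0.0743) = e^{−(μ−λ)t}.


W ~ Exponential(μ−λ) for M/M/1.
μ − λ = 92.82 − 58.45 = 34.3700
P(W > t) = e^{−(μ−λ)t} = e^{−2.5537} = 0.077794

Final: 0.077794


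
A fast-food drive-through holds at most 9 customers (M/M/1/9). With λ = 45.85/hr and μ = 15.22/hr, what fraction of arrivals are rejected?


ρ = λ/μ = 45.85/15.22 = 3.0125
P_K = (1−ρ)ρ^K/(1−ρ^(K+1)) = (-2.0125·20432.532018)/(1 − 61552.667086)
= -41120.135067/-61551.667086 = 0.668059

Final: 0.668059


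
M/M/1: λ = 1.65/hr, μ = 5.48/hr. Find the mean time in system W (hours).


W = 1/(μ−λ) = 1/(5.48 − 1.65) = 1/3.83 = 0.2611 hr

Final: 0.2611 hr


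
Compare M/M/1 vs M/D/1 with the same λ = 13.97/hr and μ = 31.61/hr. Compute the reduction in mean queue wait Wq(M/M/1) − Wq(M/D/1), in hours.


ρ = 13.97/31.61 = 0.4419
Wq(M/M/1) = ρ/(μ−λ) = 0.4419/17.64 = 0.02505 hr
Wq(M/D/1) = ρ/(2(μ−λ)) = 0.01253 hr
Savings = 0.02505 − 0.01253 = 0.01253 hr

Final: 0.01253 hr


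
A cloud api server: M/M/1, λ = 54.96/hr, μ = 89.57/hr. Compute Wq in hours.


ρ = 54.96/89.57 = 0.6136
Wq = ρ/(μ−λ) = 0.6136/(89.57 − 54.96) = 0.6136/34.61 = 0.01773 hr

Final: 0.01773 hr


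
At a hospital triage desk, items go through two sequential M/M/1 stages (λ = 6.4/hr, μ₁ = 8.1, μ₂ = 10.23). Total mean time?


Each node sees arrival rate λ = 6.4/hr (tandem ⇒ throughput preserved).
W₁ = 1/(μ₁−λ) = 1/(8.1−6.4) = 0.58824 hr
W₂ = 1/(μ₂−λ) = 1/(10.23−6.4) = 0.26110 hr
W_total = W₁ + W₂ = 0.58824 + 0.26110 = 0.84933 hr

Final: 0.84933 hr


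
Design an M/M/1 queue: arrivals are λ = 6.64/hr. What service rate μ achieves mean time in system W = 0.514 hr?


W = 1/(μ−λ) ⇒ μ − λ = 1/W = 1/0.514 = 1.9455
μ = λ + 1/W = 6.64 + 1.9455 = 8.5855 per hr

Final: 8.5855 /hr


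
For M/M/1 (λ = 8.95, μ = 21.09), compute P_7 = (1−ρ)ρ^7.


ρ = 8.95/21.09 = 0.4244
P_n = (1−ρ)·ρ^n = (1 − 0.4244)·0.4244^7 = 0.5756·0.002479 = 0.001427

Final: 0.001427


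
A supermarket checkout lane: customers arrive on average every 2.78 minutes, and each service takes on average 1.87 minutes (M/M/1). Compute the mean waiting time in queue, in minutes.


λ = 60/2.78 = 21.5827 /hr
μ = 60/1.87 = 32.0856 /hr
ρ = λ/μ = 21.5827/32.0856 = 0.6727
Wq = ρ/(μ−λ) = 0.6727/(32.0856−21.5827) = 0.06405 hr
In minutes: 0.06405·60 = 3.843 min

Final: 3.843 min


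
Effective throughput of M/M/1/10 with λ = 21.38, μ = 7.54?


ρ = 2.8355; P_K = (1−ρ)ρ^10/(1−ρ^11) = 0.647341
λ_eff = λ(1 − P_K) = 21.38·(1 − 0.647341) = 21.38·0.352659 = 7.5399 /hr

Final: 7.5399 /hr


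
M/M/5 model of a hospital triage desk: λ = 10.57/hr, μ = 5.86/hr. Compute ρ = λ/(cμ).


ρ = λ/(cμ) = 10.57/(5·5.86) = 10.57/29.30 = 0.3608

Final: 0.3608


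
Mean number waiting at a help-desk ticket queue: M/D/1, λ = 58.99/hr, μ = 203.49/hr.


ρ = 58.99/203.49 = 0.2899
M/D/1: Lq = ρ²/(2(1−ρ)) = 0.08404/(2·0.7101) = 0.05917

Final: 0.05917


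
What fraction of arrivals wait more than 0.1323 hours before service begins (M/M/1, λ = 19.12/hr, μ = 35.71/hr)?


ρ = 19.12/35.71 = 0.5354
P(Wq > t) = ρ·e^{−(μ−λ)t} = 0.5354·e^{−2.1949}
= 0.5354·0.111374 = 0.059633

Final: 0.059633


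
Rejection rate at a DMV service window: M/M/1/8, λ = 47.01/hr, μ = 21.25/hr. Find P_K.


ρ = λ/μ = 47.01/21.25 = 2.2122
P_K = (1−ρ)ρ^K/(1−ρ^(K+1)) = (-1.2122·573.654671)/(1 − 1269.059110)
= -695.404439/-1268.059110 = 0.548401

Final: 0.548401


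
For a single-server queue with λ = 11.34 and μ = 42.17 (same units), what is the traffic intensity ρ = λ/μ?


ρ = λ/μ = 11.34/42.17 = 0.2689

Final: 0.2689


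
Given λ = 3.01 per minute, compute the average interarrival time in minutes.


Mean interarrival time = 1/λ = 1/3.01 minute = 0.33223 minute
In minutes: 0.33223 × 1 = 0.3322 min

Final: 0.3322 min


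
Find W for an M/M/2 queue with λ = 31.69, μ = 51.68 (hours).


a = 0.6132; ρ = 0.3066; P₀ = 0.530692
Lq = P₀·a^c·ρ/(c!(1−ρ)²) = 0.06362
Wq = Lq/λ = 0.06362/31.69 = 0.002008 hr
W = Wq + 1/μ = 0.002008 + 0.01935 = 0.02136 hr

Final: 0.02136 hr


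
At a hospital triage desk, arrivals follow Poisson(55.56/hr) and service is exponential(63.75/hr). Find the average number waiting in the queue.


ρ = 55.56/63.75 = 0.8715
Lq = ρ²/(1−ρ) = 0.7596/0.1285 = 5.9124

Final: 5.9124


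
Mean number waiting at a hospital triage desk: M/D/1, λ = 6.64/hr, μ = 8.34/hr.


ρ = 6.64/8.34 = 0.7962
M/D/1: Lq = ρ²/(2(1−ρ)) = 0.6339/(2·0.2038) = 1.55486

Final: 1.55486


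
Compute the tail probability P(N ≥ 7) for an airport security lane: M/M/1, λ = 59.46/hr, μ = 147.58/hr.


ρ = 59.46/147.58 = 0.4029
P(N ≥ n) = ρ^n = 0.4029^7 = 0.001723

Final: 0.001723


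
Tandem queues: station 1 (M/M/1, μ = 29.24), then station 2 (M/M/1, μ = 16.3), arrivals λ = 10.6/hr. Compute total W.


Each node sees arrival rate λ = 10.6/hr (tandem ⇒ throughput preserved).
W₁ = 1/(μ₁−λ) = 1/(29.24−10.6) = 0.05365 hr
W₂ = 1/(μ₂−λ) = 1/(16.3−10.6) = 0.17544 hr
W_total = W₁ + W₂ = 0.05365 + 0.17544 = 0.22909 hr

Final: 0.22909 hr


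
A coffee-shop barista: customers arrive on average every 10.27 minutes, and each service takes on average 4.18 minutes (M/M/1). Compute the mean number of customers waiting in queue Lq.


λ = 60/10.27 = 5.8423 /hr
μ = 60/4.18 = 14.3541 /hr
ρ = λ/μ = 5.8423/14.3541 = 0.4070
Lq = ρ²/(1−ρ) = 0.1657/0.5930 = 0.2794

Final: 0.2794


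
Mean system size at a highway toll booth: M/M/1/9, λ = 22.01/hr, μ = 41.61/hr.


ρ = 22.01/41.61 = 0.5290
L = ρ[1 − (K+1)ρ^K + Kρ^(K+1)] / [(1−ρ)(1−ρ^(K+1))]
Numerator: 0.5290·(1 − 10·0.003242 + 9·0.001715) = 0.519975
Denominator: (0.4710)·(0.998285) = 0.470233
L = 0.519975/0.470233 = 1.1058

Final: 1.1058
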